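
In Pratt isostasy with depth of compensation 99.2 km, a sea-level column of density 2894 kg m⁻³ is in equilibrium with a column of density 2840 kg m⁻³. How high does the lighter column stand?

1.89 km

ρ_ref D = ρ (D + h) → h = D (ρ_ref − ρ)/ρ.
h = 99.2 km × (2894 − 2840)/2840 = 1.89 km.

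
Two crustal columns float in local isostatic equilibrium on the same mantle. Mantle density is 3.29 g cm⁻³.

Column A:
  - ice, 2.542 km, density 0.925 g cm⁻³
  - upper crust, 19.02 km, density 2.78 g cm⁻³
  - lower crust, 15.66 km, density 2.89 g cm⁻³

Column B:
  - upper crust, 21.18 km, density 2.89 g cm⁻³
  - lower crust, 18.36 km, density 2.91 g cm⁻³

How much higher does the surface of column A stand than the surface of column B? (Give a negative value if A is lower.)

1.98 km

For any compensation level in the mantle, the mantle terms cancel and isostasy reduces to e = (Σt_A − Σt_B) − (Σ(ρt)_A − Σ(ρt)_B) / ρ_m.
Σt_A = 37.222 km; Σt_B = 39.54 km; Σ(ρt)_A = 100.48435; Σ(ρt)_B = 114.6378 (in km·g cm⁻³).
e = (37.222 − 39.54) − (100.48435 − 114.6378) / 3.29 = 1.98 km.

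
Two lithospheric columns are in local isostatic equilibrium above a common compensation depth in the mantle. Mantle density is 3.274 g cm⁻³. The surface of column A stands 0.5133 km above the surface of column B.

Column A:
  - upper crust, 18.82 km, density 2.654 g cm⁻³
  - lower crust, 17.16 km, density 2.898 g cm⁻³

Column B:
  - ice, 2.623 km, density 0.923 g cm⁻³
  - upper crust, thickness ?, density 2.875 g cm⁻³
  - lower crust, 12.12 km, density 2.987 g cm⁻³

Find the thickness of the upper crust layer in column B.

17 km

Take the compensation level at the base of the deeper column (depth z_c below the surface of column A) and equate Σ ρ_i t_i down to z_c; mantle fills any gap and the z_c terms cancel.
Column A: 18.82×2.654 + 17.16×2.898 + (z_c − 35.98)×3.274
Column B: 0.5133×0 + 2.623×0.923 + x×2.875 + 12.12×2.987 + (z_c − 0.5133 − 14.743 − x)×3.274
The z_c×3.274 term appears on both sides and cancels. Collect the known terms of each column as K = Σ(ρt)_known − 3.274 × (depth of known layers): K_A = 99.67796 − 3.274×35.98 = −18.12056; K_B = 38.623469 − 3.274×(0.5133 + 14.743) = −11.3256572.
Balance: K_A = K_B − x×(3.274 − 2.875), so x = (K_B − K_A)/(3.274 − 2.875) = 6.7949/0.399 = 17 km.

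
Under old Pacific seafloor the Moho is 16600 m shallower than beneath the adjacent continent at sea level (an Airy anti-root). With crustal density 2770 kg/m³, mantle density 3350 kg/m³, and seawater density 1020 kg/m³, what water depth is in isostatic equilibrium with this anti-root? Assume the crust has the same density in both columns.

Replacing a thickness d of crust by seawater at the top must be balanced by replacing crust with mantle at the base: d (ρ_c − ρ_w) = a (ρ_m − ρ_c).
d = a (ρ_m − ρ_c)/(ρ_c − ρ_w) = 16600 m × 580/1750 = 5500 m.

5500 m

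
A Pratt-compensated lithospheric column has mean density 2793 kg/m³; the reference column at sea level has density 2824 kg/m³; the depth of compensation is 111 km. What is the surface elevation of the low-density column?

1.23 km

ρ_ref D = ρ (D + h) → h = D (ρ_ref − ρ)/ρ.
h = 111 km × (2824 − 2793)/2793 = 1.23 km.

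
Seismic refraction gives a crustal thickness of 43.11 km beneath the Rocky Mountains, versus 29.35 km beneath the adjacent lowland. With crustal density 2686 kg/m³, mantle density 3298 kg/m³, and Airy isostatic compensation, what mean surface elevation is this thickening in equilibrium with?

Excess crust Δ = 43.11 km − 29.35 km = 13.76 km, split between elevation h and root r with h + r = Δ.
Airy balance ρ_c h = (ρ_m − ρ_c) r gives r = h ρ_c/(ρ_m − ρ_c), so h (1 + ρ_c/(ρ_m − ρ_c)) = Δ, i.e. h = Δ (ρ_m − ρ_c)/ρ_m.
h = 13.76 km × 612/3298 = 2.55 km.

2.55 km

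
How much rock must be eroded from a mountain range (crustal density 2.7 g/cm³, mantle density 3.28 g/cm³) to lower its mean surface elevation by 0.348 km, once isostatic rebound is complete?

1.97 km

Net drop Δ = e − u = e − e ρ_c/ρ_m = e (ρ_m − ρ_c)/ρ_m.
e = Δ ρ_m/(ρ_m − ρ_c) = 0.348 km × 3.28/0.58 = 1.97 km.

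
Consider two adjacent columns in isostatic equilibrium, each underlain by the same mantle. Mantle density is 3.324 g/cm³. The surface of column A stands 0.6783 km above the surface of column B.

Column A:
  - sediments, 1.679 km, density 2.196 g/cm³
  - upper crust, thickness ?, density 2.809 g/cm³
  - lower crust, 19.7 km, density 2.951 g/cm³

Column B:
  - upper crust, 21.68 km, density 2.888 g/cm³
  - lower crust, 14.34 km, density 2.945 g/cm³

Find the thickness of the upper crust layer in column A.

15.3 km

Take the compensation level at the base of the deeper column (depth z_c below the surface of column A) and equate Σ ρ_i t_i down to z_c; mantle fills any gap and the z_c terms cancel.
Column A: 1.679×2.196 + x×2.809 + 19.7×2.951 + (z_c − 21.379 − x)×3.324
Column B: 0.6783×0 + 21.68×2.888 + 14.34×2.945 + (z_c − 0.6783 − 36.02)×3.324
The z_c×3.324 term appears on both sides and cancels. Collect the known terms of each column as K = Σ(ρt)_known − 3.324 × (depth of known layers): K_A = 61.821784 − 3.324×21.379 = −9.242012; K_B = 104.84314 − 3.324×(0.6783 + 36.02) = −17.1420092.
Balance: K_A − x×(3.324 − 2.809) = K_B, so x = (K_A − K_B)/(3.324 − 2.809) = 7.9/0.515 = 15.3 km.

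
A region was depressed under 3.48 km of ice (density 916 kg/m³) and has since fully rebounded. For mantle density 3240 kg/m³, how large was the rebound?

Removing the load lets mantle flow back in; uplift u satisfies ρ_ice t = ρ_m u.
u = t ρ_ice/ρ_m = 3.48 km × 916/3240 = 0.984 km.

0.984 km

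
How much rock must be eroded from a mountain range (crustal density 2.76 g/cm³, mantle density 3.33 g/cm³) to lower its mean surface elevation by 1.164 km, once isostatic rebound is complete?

Net drop Δ = e − u = e − e ρ_c/ρ_m = e (ρ_m − ρ_c)/ρ_m.
e = Δ ρ_m/(ρ_m − ρ_c) = 1.164 km × 3.33/0.57 = 6.8 km.

6.8 km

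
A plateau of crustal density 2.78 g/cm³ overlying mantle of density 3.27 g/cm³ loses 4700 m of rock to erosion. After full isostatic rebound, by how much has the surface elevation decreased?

704 m

Rebound u = e ρ_c/ρ_m = 4700 m × 2.78/3.27 = 3996 m.
Net surface drop = e − u = 4700 m − 3996 m = e (ρ_m − ρ_c)/ρ_m = 704 m.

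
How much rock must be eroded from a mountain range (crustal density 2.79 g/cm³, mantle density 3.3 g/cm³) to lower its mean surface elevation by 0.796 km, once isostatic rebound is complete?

Net drop Δ = e − u = e − e ρ_c/ρ_m = e (ρ_m − ρ_c)/ρ_m.
e = Δ ρ_m/(ρ_m − ρ_c) = 0.796 km × 3.3/0.51 = 5.15 km.

5.15 km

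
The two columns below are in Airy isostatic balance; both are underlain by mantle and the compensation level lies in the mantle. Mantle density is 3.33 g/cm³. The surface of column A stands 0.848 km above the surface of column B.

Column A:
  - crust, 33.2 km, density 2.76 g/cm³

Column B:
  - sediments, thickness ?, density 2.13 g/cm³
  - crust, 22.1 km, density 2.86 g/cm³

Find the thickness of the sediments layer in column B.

Take the compensation level at the base of the deeper column (depth z_c below the surface of column A) and equate Σ ρ_i t_i down to z_c; mantle fills any gap and the z_c terms cancel.
Column A: 33.2×2.76 + (z_c − 33.2)×3.33
Column B: 0.848×0 + x×2.13 + 22.1×2.86 + (z_c − 0.848 − 22.1 − x)×3.33
The z_c×3.33 term appears on both sides and cancels. Collect the known terms of each column as K = Σ(ρt)_known − 3.33 × (depth of known layers): K_A = 91.632 − 3.33×33.2 = −18.924; K_B = 63.206 − 3.33×(0.848 + 22.1) = −13.21084.
Balance: K_A = K_B − x×(3.33 − 2.13), so x = (K_B − K_A)/(3.33 − 2.13) = 5.71316/1.2 = 4.76 km.

4.76 km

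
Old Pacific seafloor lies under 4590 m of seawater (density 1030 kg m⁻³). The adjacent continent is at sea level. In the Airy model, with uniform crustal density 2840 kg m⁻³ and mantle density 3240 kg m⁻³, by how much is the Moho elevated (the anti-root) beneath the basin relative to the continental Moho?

For local isostatic compensation: replacing crust with seawater at the top is compensated by replacing crust with mantle at the base: d (ρ_c − ρ_w) = a (ρ_m − ρ_c).
a = d (ρ_c − ρ_w)/(ρ_m − ρ_c) = 4590 m × 1810/400 = 20800 m.

20800 m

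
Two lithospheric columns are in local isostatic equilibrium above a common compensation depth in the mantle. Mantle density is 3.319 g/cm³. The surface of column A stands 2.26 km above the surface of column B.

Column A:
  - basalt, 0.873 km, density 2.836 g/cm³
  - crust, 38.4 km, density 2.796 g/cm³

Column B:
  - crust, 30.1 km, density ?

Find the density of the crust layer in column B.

2.89 g/cm³

Take the compensation level at the base of the deeper column (depth z_c below the surface of column A) and equate Σ ρ_i t_i down to z_c; mantle fills any gap and the z_c terms cancel.
Column A: 0.873×2.836 + 38.4×2.796 + (z_c − 39.273)×3.319
Column B: 2.26×0 + 30.1×ρ + (z_c − 2.26 − 30.1)×3.319
The z_c×3.319 term appears on both sides and cancels. Collect the known terms of each column as K = Σ(ρt)_known − 3.319 × (depth of known layers): K_A = 109.842228 − 3.319×39.273 = −20.504859; K_B = 0 − 3.319×(2.26 + 30.1) = −107.40284.
Balance: K_A = K_B + 30.1×ρ, so ρ = (K_A − K_B)/30.1 = 86.898/30.1 = 2.89 g/cm³.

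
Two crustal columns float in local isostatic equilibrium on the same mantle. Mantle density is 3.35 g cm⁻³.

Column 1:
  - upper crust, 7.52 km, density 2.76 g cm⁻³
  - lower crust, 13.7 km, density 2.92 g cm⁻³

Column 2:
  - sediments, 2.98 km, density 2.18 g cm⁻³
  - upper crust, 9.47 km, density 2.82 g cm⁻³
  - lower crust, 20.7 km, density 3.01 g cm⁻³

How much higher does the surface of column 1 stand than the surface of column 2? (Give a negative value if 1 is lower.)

For any compensation level in the mantle, the mantle terms cancel and isostasy reduces to e = (Σt_1 − Σt_2) − (Σ(ρt)_1 − Σ(ρt)_2) / ρ_m.
Σt_1 = 21.22 km; Σt_2 = 33.15 km; Σ(ρt)_1 = 60.7592; Σ(ρt)_2 = 95.5088 (in km·g cm⁻³).
e = (21.22 − 33.15) − (60.7592 − 95.5088) / 3.35 = −1.56 km.

−1.56 km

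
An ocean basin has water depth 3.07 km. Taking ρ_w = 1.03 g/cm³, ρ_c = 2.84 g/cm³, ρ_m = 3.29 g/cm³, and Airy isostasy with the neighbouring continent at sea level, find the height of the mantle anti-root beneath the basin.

For local isostatic compensation: replacing crust with seawater at the top is compensated by replacing crust with mantle at the base: d (ρ_c − ρ_w) = a (ρ_m − ρ_c).
a = d (ρ_c − ρ_w)/(ρ_m − ρ_c) = 3.07 km × 1.81/0.45 = 12.3 km.

12.3 km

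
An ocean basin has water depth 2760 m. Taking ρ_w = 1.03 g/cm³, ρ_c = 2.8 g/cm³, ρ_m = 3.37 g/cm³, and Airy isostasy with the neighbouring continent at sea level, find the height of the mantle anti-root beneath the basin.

Balancing pressure at the compensation depth: replacing crust with seawater at the top is compensated by replacing crust with mantle at the base: d (ρ_c − ρ_w) = a (ρ_m − ρ_c).
a = d (ρ_c − ρ_w)/(ρ_m − ρ_c) = 2760 m × 1.77/0.57 = 8570 m.

8570 m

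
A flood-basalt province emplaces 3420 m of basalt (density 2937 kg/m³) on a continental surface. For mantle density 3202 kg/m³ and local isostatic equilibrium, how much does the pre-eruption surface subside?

3140 m

Subaerial loading: s = t ρ_load / ρ_m.
s = 3420 m × 2937/3202 = 3140 m.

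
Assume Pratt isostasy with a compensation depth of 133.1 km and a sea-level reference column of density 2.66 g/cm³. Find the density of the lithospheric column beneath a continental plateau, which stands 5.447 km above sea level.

2.56 g/cm³

Pratt balance: ρ_ref D = ρ (D + h).
ρ = ρ_ref D/(D + h) = 2.66 × 133.1 km/(133.1 km + 5.447 km) = 2.56 g/cm³.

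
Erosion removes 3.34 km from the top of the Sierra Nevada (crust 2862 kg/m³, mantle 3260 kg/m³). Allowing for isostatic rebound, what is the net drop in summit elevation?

Rebound u = e ρ_c/ρ_m = 3.34 km × 2862/3260 = 2.932 km.
Net surface drop = e − u = 3.34 km − 2.932 km = e (ρ_m − ρ_c)/ρ_m = 0.408 km.

0.408 km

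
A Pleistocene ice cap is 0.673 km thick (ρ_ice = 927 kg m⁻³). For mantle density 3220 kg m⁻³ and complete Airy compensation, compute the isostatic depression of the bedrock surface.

0.194 km

In Airy isostatic equilibrium: the ice load ρ_ice t is balanced by mantle displaced below, ρ_m s.
s = t ρ_ice / ρ_m = 0.673 km × 927/3220 = 0.194 km.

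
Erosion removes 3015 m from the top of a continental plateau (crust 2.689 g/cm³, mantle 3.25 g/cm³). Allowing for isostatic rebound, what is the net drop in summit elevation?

520 m

Rebound u = e ρ_c/ρ_m = 3015 m × 2.689/3.25 = 2495 m.
Net surface drop = e − u = 3015 m − 2495 m = e (ρ_m − ρ_c)/ρ_m = 520 m.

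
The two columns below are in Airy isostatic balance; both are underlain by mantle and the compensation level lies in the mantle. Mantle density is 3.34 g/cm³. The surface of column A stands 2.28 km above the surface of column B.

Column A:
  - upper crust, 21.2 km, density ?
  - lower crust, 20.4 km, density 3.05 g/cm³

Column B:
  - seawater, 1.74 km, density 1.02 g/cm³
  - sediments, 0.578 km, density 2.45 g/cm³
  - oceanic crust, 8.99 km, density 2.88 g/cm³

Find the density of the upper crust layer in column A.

Take the compensation level at the base of the deeper column (depth z_c below the surface of column A) and equate Σ ρ_i t_i down to z_c; mantle fills any gap and the z_c terms cancel.
Column A: 21.2×ρ + 20.4×3.05 + (z_c − 41.6)×3.34
Column B: 2.28×0 + 1.74×1.02 + 0.578×2.45 + 8.99×2.88 + (z_c − 2.28 − 11.308)×3.34
The z_c×3.34 term appears on both sides and cancels. Collect the known terms of each column as K = Σ(ρt)_known − 3.34 × (depth of known layers): K_A = 62.22 − 3.34×41.6 = −76.724; K_B = 29.0821 − 3.34×(2.28 + 11.308) = −16.30182.
Balance: K_A + 21.2×ρ = K_B, so ρ = (K_B − K_A)/21.2 = 60.4222/21.2 = 2.85 g/cm³.

2.85 g/cm³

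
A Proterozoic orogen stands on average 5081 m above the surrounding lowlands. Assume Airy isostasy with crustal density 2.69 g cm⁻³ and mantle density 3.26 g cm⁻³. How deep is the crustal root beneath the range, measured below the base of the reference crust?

24000 m

Balancing pressure at the compensation depth: the weight of the topography is balanced by the buoyancy of the root, ρ_c h = (ρ_m − ρ_c) r.
r = h · ρ_c / (ρ_m − ρ_c) = 5081 m × 2.69 / (3.26 − 2.69) = 24000 m.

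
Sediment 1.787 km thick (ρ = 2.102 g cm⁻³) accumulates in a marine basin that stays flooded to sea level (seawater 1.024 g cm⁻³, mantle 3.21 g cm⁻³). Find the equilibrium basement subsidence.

0.881 km

Submarine loading: the sediment displaces seawater, and the subsidence is in turn flooded, so s (ρ_m − ρ_w) = t (ρ_sed − ρ_w).
s = 1.787 km × (2.102 − 1.024) / (3.21 − 1.024) = 0.881 km.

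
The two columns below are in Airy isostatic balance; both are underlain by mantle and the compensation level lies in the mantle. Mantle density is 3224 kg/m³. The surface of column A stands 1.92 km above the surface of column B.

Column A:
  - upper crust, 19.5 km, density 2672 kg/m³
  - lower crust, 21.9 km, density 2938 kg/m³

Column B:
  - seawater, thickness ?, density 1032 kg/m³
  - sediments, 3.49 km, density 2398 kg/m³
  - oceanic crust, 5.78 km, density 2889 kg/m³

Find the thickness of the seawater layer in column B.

Take the compensation level at the base of the deeper column (depth z_c below the surface of column A) and equate Σ ρ_i t_i down to z_c; mantle fills any gap and the z_c terms cancel.
Column A: 19.5×2672 + 21.9×2938 + (z_c − 41.4)×3224
Column B: 1.92×0 + x×1032 + 3.49×2398 + 5.78×2889 + (z_c − 1.92 − 9.27 − x)×3224
The z_c×3224 term appears on both sides and cancels. Collect the known terms of each column as K = Σ(ρt)_known − 3224 × (depth of known layers): K_A = 116446.2 − 3224×41.4 = −17027.4; K_B = 25067.44 − 3224×(1.92 + 9.27) = −11009.12.
Balance: K_A = K_B − x×(3224 − 1032), so x = (K_B − K_A)/(3224 − 1032) = 6018.28/2192 = 2.75 km.

2.75 km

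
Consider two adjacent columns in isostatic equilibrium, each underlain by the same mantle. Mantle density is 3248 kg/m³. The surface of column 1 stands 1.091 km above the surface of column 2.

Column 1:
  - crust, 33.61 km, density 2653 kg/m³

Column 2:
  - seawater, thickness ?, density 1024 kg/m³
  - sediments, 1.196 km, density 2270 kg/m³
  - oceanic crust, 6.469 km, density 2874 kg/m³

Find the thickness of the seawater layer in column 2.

5.78 km

Take the compensation level at the base of the deeper column (depth z_c below the surface of column 1) and equate Σ ρ_i t_i down to z_c; mantle fills any gap and the z_c terms cancel.
Column 1: 33.61×2653 + (z_c − 33.61)×3248
Column 2: 1.091×0 + x×1024 + 1.196×2270 + 6.469×2874 + (z_c − 1.091 − 7.665 − x)×3248
The z_c×3248 term appears on both sides and cancels. Collect the known terms of each column as K = Σ(ρt)_known − 3248 × (depth of known layers): K_1 = 89167.33 − 3248×33.61 = −19997.95; K_2 = 21306.826 − 3248×(1.091 + 7.665) = −7132.662.
Balance: K_1 = K_2 − x×(3248 − 1024), so x = (K_2 − K_1)/(3248 − 1024) = 12865.3/2224 = 5.78 km.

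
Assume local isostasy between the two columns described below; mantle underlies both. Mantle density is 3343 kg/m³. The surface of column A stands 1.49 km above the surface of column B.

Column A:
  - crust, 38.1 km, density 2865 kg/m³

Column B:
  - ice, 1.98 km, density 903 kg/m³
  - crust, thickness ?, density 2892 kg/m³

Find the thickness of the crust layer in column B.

Take the compensation level at the base of the deeper column (depth z_c below the surface of column A) and equate Σ ρ_i t_i down to z_c; mantle fills any gap and the z_c terms cancel.
Column A: 38.1×2865 + (z_c − 38.1)×3343
Column B: 1.49×0 + 1.98×903 + x×2892 + (z_c − 1.49 − 1.98 − x)×3343
The z_c×3343 term appears on both sides and cancels. Collect the known terms of each column as K = Σ(ρt)_known − 3343 × (depth of known layers): K_A = 109156.5 − 3343×38.1 = −18211.8; K_B = 1787.94 − 3343×(1.49 + 1.98) = −9812.27.
Balance: K_A = K_B − x×(3343 − 2892), so x = (K_B − K_A)/(3343 − 2892) = 8399.53/451 = 18.6 km.

18.6 km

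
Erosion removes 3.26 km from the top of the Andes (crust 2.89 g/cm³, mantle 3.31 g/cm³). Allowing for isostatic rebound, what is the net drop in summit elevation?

0.414 km

Rebound u = e ρ_c/ρ_m = 3.26 km × 2.89/3.31 = 2.846 km.
Net surface drop = e − u = 3.26 km − 2.846 km = e (ρ_m − ρ_c)/ρ_m = 0.414 km.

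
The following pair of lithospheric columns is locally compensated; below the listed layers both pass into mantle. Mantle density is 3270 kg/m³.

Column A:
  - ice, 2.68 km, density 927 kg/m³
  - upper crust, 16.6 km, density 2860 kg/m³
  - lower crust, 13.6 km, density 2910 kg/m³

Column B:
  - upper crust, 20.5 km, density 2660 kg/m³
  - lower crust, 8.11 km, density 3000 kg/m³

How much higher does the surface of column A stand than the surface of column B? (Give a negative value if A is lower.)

1.01 km

For any compensation level in the mantle, the mantle terms cancel and isostasy reduces to e = (Σt_A − Σt_B) − (Σ(ρt)_A − Σ(ρt)_B) / ρ_m.
Σt_A = 32.88 km; Σt_B = 28.61 km; Σ(ρt)_A = 89536.36; Σ(ρt)_B = 78860 (in km·kg/m³).
e = (32.88 − 28.61) − (89536.36 − 78860) / 3270 = 1.01 km.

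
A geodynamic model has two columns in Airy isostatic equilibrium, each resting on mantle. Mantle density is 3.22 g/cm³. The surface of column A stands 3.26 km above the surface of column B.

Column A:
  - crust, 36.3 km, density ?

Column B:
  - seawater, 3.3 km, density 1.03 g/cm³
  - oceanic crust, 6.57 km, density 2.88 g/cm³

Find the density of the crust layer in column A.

Take the compensation level at the base of the deeper column (depth z_c below the surface of column A) and equate Σ ρ_i t_i down to z_c; mantle fills any gap and the z_c terms cancel.
Column A: 36.3×ρ + (z_c − 36.3)×3.22
Column B: 3.26×0 + 3.3×1.03 + 6.57×2.88 + (z_c − 3.26 − 9.87)×3.22
The z_c×3.22 term appears on both sides and cancels. Collect the known terms of each column as K = Σ(ρt)_known − 3.22 × (depth of known layers): K_A = 0 − 3.22×36.3 = −116.886; K_B = 22.3206 − 3.22×(3.26 + 9.87) = −19.958.
Balance: K_A + 36.3×ρ = K_B, so ρ = (K_B − K_A)/36.3 = 96.928/36.3 = 2.67 g/cm³.

2.67 g/cm³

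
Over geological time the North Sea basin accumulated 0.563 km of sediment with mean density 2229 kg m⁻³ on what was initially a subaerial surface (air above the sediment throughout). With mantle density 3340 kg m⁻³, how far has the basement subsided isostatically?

0.376 km

Subaerial load: s = t ρ_sed / ρ_m = 0.563 km × 2229/3340 = 0.376 km.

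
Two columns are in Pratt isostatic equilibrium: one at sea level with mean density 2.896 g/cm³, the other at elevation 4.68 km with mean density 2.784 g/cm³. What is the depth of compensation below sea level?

ρ_ref D = ρ (D + h) → D (ρ_ref − ρ) = ρ h.
D = ρ h/(ρ_ref − ρ) = 2.784 × 4.68 km/(2.896 − 2.784) = 116 km.

116 km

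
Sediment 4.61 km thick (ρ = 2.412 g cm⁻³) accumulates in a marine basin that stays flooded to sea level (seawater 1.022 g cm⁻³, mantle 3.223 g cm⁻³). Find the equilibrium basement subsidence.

2.91 km

Submarine loading: the sediment displaces seawater, and the subsidence is in turn flooded, so s (ρ_m − ρ_w) = t (ρ_sed − ρ_w).
s = 4.61 km × (2.412 − 1.022) / (3.223 − 1.022) = 2.91 km.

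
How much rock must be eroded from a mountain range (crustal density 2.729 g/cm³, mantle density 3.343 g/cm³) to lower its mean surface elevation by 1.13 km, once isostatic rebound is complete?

Net drop Δ = e − u = e − e ρ_c/ρ_m = e (ρ_m − ρ_c)/ρ_m.
e = Δ ρ_m/(ρ_m − ρ_c) = 1.13 km × 3.343/0.614 = 6.15 km.

6.15 km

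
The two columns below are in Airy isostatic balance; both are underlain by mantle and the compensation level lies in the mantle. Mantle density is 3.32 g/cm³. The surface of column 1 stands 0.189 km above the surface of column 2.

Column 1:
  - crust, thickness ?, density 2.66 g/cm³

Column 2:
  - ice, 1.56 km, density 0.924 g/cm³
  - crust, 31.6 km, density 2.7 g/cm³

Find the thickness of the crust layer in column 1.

36.3 km

Take the compensation level at the base of the deeper column (depth z_c below the surface of column 1) and equate Σ ρ_i t_i down to z_c; mantle fills any gap and the z_c terms cancel.
Column 1: x×2.66 + (z_c − 0 − x)×3.32
Column 2: 0.189×0 + 1.56×0.924 + 31.6×2.7 + (z_c − 0.189 − 33.16)×3.32
The z_c×3.32 term appears on both sides and cancels. Collect the known terms of each column as K = Σ(ρt)_known − 3.32 × (depth of known layers): K_1 = 0 − 3.32×0 = 0; K_2 = 86.76144 − 3.32×(0.189 + 33.16) = −23.95724.
Balance: K_1 − x×(3.32 − 2.66) = K_2, so x = (K_1 − K_2)/(3.32 − 2.66) = 23.9572/0.66 = 36.3 km.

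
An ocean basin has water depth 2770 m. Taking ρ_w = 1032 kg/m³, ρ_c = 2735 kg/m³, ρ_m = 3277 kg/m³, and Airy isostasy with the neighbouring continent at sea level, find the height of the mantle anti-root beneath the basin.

8700 m

Isostatic balance requires: replacing crust with seawater at the top is compensated by replacing crust with mantle at the base: d (ρ_c − ρ_w) = a (ρ_m − ρ_c).
a = d (ρ_c − ρ_w)/(ρ_m − ρ_c) = 2770 m × 1703/542 = 8700 m.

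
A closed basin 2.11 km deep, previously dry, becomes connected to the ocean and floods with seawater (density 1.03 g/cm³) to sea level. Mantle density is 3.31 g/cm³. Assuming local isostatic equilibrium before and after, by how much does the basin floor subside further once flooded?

After flooding the water column is d + s deep. Its weight must equal the weight of mantle displaced by the extra subsidence s: (d + s) ρ_w = s ρ_m.
s = d ρ_w / (ρ_m − ρ_w) = 2.11 km × 1.03/(3.31 − 1.03) = 0.953 km.

0.953 km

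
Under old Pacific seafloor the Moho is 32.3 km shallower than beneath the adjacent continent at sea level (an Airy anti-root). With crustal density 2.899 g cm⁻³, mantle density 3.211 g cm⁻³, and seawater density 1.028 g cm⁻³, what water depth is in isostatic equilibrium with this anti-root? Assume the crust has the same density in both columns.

Replacing a thickness d of crust by seawater at the top must be balanced by replacing crust with mantle at the base: d (ρ_c − ρ_w) = a (ρ_m − ρ_c).
d = a (ρ_m − ρ_c)/(ρ_c − ρ_w) = 32.3 km × 0.312/1.871 = 5.39 km.

5.39 km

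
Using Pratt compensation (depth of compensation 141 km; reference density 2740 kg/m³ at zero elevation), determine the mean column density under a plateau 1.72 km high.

2710 kg/m³

Pratt balance: ρ_ref D = ρ (D + h).
ρ = ρ_ref D/(D + h) = 2740 × 141 km/(141 km + 1.72 km) = 2710 kg/m³.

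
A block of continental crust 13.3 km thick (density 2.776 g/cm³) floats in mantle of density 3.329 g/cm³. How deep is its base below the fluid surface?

11.1 km

Draft d = t ρ_obj/ρ_fluid = 13.3 km × 2.776/3.329 = 11.1 km.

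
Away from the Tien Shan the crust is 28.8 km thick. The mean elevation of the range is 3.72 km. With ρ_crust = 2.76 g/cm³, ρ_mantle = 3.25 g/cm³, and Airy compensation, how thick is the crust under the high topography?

53.5 km

Root depth r = h ρ_c / (ρ_m − ρ_c) = 3.72 km × 2.76 / 0.49 = 20.95 km.
Total thickness = T + h + r = 28.8 km + 3.72 km + 20.95 km = 53.5 km.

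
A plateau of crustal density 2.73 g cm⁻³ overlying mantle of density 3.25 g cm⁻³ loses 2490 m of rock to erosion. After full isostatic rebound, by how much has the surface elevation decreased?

Rebound u = e ρ_c/ρ_m = 2490 m × 2.73/3.25 = 2092 m.
Net surface drop = e − u = 2490 m − 2092 m = e (ρ_m − ρ_c)/ρ_m = 398 m.

398 m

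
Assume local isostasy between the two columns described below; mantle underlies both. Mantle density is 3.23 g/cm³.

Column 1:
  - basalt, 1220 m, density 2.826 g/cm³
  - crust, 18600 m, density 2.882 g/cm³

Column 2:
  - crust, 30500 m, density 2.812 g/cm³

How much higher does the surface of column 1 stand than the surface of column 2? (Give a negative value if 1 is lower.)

For any compensation level in the mantle, the mantle terms cancel and isostasy reduces to e = (Σt_1 − Σt_2) − (Σ(ρt)_1 − Σ(ρt)_2) / ρ_m.
Σt_1 = 19820 m; Σt_2 = 30500 m; Σ(ρt)_1 = 57052.92; Σ(ρt)_2 = 85766 (in m·g/cm³).
e = (19820 − 30500) − (57052.92 − 85766) / 3.23 = −1790 m.

−1790 m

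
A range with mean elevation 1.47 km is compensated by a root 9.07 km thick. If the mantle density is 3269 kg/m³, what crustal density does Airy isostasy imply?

2810 kg/m³

ρ_c h = (ρ_m − ρ_c) r → ρ_c (h + r) = ρ_m r → ρ_c = ρ_m r / (h + r).
ρ_c = 3269 × 9.07 km / (1.47 km + 9.07 km) = 2810 kg/m³.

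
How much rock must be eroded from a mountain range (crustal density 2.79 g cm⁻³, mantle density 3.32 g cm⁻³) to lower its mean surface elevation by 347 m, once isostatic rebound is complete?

Net drop Δ = e − u = e − e ρ_c/ρ_m = e (ρ_m − ρ_c)/ρ_m.
e = Δ ρ_m/(ρ_m − ρ_c) = 347 m × 3.32/0.53 = 2170 m.

2170 m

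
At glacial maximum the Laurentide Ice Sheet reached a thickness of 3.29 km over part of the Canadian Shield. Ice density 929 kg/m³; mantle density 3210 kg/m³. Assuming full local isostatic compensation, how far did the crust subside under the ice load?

0.952 km

Isostatic balance requires: the ice load ρ_ice t is balanced by mantle displaced below, ρ_m s.
s = t ρ_ice / ρ_m = 3.29 km × 929/3210 = 0.952 km.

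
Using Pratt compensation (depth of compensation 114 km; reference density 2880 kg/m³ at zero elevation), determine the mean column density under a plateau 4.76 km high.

Pratt balance: ρ_ref D = ρ (D + h).
ρ = ρ_ref D/(D + h) = 2880 × 114 km/(114 km + 4.76 km) = 2760 kg/m³.

2760 kg/m³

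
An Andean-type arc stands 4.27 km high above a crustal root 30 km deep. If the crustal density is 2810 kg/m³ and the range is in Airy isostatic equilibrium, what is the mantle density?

3210 kg/m³

Airy balance: ρ_c h = (ρ_m − ρ_c) r → ρ_m = ρ_c (1 + h/r).
ρ_m = 2810 × (1 + 4.27 km/30 km) = 3210 kg/m³.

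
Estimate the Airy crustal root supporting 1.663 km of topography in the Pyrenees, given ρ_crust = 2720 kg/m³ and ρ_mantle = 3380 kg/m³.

Isostatic balance requires: the weight of the topography is balanced by the buoyancy of the root, ρ_c h = (ρ_m − ρ_c) r.
r = h · ρ_c / (ρ_m − ρ_c) = 1.663 km × 2720 / (3380 − 2720) = 6.85 km.

6.85 km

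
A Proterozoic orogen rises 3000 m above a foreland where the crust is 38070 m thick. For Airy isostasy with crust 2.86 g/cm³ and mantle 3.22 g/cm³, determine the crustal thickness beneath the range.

Root depth r = h ρ_c / (ρ_m − ρ_c) = 3000 m × 2.86 / 0.36 = 23830 m.
Total thickness = T + h + r = 38070 m + 3000 m + 23830 m = 64900 m.

64900 m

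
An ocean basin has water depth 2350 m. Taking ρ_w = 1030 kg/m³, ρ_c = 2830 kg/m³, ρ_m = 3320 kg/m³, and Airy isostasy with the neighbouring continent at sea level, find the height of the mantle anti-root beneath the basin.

Isostatic balance requires: replacing crust with seawater at the top is compensated by replacing crust with mantle at the base: d (ρ_c − ρ_w) = a (ρ_m − ρ_c).
a = d (ρ_c − ρ_w)/(ρ_m − ρ_c) = 2350 m × 1800/490 = 8630 m.

8630 m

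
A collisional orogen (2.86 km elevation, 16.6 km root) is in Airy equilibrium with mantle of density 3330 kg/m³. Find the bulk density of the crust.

2840 kg/m³

ρ_c h = (ρ_m − ρ_c) r → ρ_c (h + r) = ρ_m r → ρ_c = ρ_m r / (h + r).
ρ_c = 3330 × 16.6 km / (2.86 km + 16.6 km) = 2840 kg/m³.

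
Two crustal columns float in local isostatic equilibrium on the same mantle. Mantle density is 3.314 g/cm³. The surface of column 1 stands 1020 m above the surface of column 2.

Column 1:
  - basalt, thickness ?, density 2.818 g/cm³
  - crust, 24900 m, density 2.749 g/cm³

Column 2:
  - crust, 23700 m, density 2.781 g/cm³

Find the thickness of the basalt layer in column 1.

Take the compensation level at the base of the deeper column (depth z_c below the surface of column 1) and equate Σ ρ_i t_i down to z_c; mantle fills any gap and the z_c terms cancel.
Column 1: x×2.818 + 24900×2.749 + (z_c − 24900 − x)×3.314
Column 2: 1020×0 + 23700×2.781 + (z_c − 1020 − 23700)×3.314
The z_c×3.314 term appears on both sides and cancels. Collect the known terms of each column as K = Σ(ρt)_known − 3.314 × (depth of known layers): K_1 = 68450.1 − 3.314×24900 = −14068.5; K_2 = 65909.7 − 3.314×(1020 + 23700) = −16012.38.
Balance: K_1 − x×(3.314 − 2.818) = K_2, so x = (K_1 − K_2)/(3.314 − 2.818) = 1943.88/0.496 = 3920 m.

3920 m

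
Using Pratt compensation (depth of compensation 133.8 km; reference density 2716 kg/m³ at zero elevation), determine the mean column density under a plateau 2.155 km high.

2670 kg/m³

Pratt balance: ρ_ref D = ρ (D + h).
ρ = ρ_ref D/(D + h) = 2716 × 133.8 km/(133.8 km + 2.155 km) = 2670 kg/m³.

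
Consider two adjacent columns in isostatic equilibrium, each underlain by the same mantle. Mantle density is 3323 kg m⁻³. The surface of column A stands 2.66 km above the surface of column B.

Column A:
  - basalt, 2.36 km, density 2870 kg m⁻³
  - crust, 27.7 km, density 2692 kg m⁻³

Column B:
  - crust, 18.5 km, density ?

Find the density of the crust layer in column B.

2800 kg m⁻³

Take the compensation level at the base of the deeper column (depth z_c below the surface of column A) and equate Σ ρ_i t_i down to z_c; mantle fills any gap and the z_c terms cancel.
Column A: 2.36×2870 + 27.7×2692 + (z_c − 30.06)×3323
Column B: 2.66×0 + 18.5×ρ + (z_c − 2.66 − 18.5)×3323
The z_c×3323 term appears on both sides and cancels. Collect the known terms of each column as K = Σ(ρt)_known − 3323 × (depth of known layers): K_A = 81341.6 − 3323×30.06 = −18547.78; K_B = 0 − 3323×(2.66 + 18.5) = −70314.68.
Balance: K_A = K_B + 18.5×ρ, so ρ = (K_A − K_B)/18.5 = 51766.9/18.5 = 2800 kg m⁻³.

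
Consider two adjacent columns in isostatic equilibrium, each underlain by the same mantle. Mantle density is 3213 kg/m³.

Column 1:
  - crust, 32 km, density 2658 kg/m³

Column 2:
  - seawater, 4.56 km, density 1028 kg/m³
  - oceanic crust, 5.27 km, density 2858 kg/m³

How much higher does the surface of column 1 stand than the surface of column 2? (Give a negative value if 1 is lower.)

1.84 km

For any compensation level in the mantle, the mantle terms cancel and isostasy reduces to e = (Σt_1 − Σt_2) − (Σ(ρt)_1 − Σ(ρt)_2) / ρ_m.
Σt_1 = 32 km; Σt_2 = 9.83 km; Σ(ρt)_1 = 85056; Σ(ρt)_2 = 19749.34 (in km·kg/m³).
e = (32 − 9.83) − (85056 − 19749.34) / 3213 = 1.84 km.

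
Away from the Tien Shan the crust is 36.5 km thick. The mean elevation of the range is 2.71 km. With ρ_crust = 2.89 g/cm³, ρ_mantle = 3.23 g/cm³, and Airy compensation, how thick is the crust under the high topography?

Root depth r = h ρ_c / (ρ_m − ρ_c) = 2.71 km × 2.89 / 0.34 = 23.04 km.
Total thickness = T + h + r = 36.5 km + 2.71 km + 23.04 km = 62.2 km.

62.2 km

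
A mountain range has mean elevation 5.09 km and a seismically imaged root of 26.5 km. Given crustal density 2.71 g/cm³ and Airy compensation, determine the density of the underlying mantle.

3.23 g/cm³

Airy balance: ρ_c h = (ρ_m − ρ_c) r → ρ_m = ρ_c (1 + h/r).
ρ_m = 2.71 × (1 + 5.09 km/26.5 km) = 3.23 g/cm³.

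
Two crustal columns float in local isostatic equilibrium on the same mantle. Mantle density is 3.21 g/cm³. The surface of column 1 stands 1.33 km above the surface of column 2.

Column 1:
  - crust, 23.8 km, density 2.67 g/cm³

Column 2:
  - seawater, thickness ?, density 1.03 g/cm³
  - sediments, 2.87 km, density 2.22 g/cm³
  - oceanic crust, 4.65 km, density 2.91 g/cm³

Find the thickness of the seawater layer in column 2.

1.99 km

Take the compensation level at the base of the deeper column (depth z_c below the surface of column 1) and equate Σ ρ_i t_i down to z_c; mantle fills any gap and the z_c terms cancel.
Column 1: 23.8×2.67 + (z_c − 23.8)×3.21
Column 2: 1.33×0 + x×1.03 + 2.87×2.22 + 4.65×2.91 + (z_c − 1.33 − 7.52 − x)×3.21
The z_c×3.21 term appears on both sides and cancels. Collect the known terms of each column as K = Σ(ρt)_known − 3.21 × (depth of known layers): K_1 = 63.546 − 3.21×23.8 = −12.852; K_2 = 19.9029 − 3.21×(1.33 + 7.52) = −8.5056.
Balance: K_1 = K_2 − x×(3.21 − 1.03), so x = (K_2 − K_1)/(3.21 − 1.03) = 4.3464/2.18 = 1.99 km.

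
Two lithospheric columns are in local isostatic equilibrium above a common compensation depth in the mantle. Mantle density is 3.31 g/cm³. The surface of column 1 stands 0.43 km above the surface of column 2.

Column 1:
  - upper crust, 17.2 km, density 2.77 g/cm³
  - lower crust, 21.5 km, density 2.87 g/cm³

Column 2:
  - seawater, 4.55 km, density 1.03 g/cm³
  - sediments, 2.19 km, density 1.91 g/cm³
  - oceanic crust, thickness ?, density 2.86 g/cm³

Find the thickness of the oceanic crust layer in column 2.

Take the compensation level at the base of the deeper column (depth z_c below the surface of column 1) and equate Σ ρ_i t_i down to z_c; mantle fills any gap and the z_c terms cancel.
Column 1: 17.2×2.77 + 21.5×2.87 + (z_c − 38.7)×3.31
Column 2: 0.43×0 + 4.55×1.03 + 2.19×1.91 + x×2.86 + (z_c − 0.43 − 6.74 − x)×3.31
The z_c×3.31 term appears on both sides and cancels. Collect the known terms of each column as K = Σ(ρt)_known − 3.31 × (depth of known layers): K_1 = 109.349 − 3.31×38.7 = −18.748; K_2 = 8.8694 − 3.31×(0.43 + 6.74) = −14.8633.
Balance: K_1 = K_2 − x×(3.31 − 2.86), so x = (K_2 − K_1)/(3.31 − 2.86) = 3.8847/0.45 = 8.63 km.

8.63 km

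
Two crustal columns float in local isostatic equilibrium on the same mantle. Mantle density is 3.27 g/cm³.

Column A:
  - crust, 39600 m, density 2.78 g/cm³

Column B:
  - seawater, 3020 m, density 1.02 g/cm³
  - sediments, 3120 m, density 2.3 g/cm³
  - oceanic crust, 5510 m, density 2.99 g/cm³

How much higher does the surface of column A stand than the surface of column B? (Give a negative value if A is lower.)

2460 m

For any compensation level in the mantle, the mantle terms cancel and isostasy reduces to e = (Σt_A − Σt_B) − (Σ(ρt)_A − Σ(ρt)_B) / ρ_m.
Σt_A = 39600 m; Σt_B = 11650 m; Σ(ρt)_A = 110088; Σ(ρt)_B = 26731.3 (in m·g/cm³).
e = (39600 − 11650) − (110088 − 26731.3) / 3.27 = 2460 m.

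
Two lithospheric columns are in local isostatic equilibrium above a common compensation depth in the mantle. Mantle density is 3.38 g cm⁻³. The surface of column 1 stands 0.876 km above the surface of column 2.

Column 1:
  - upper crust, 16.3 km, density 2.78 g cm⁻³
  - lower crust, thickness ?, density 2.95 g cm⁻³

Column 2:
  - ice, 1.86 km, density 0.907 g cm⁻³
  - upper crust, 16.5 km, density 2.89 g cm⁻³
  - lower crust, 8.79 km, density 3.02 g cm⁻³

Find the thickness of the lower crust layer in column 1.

21 km

Take the compensation level at the base of the deeper column (depth z_c below the surface of column 1) and equate Σ ρ_i t_i down to z_c; mantle fills any gap and the z_c terms cancel.
Column 1: 16.3×2.78 + x×2.95 + (z_c − 16.3 − x)×3.38
Column 2: 0.876×0 + 1.86×0.907 + 16.5×2.89 + 8.79×3.02 + (z_c − 0.876 − 27.15)×3.38
The z_c×3.38 term appears on both sides and cancels. Collect the known terms of each column as K = Σ(ρt)_known − 3.38 × (depth of known layers): K_1 = 45.314 − 3.38×16.3 = −9.78; K_2 = 75.91782 − 3.38×(0.876 + 27.15) = −18.81006.
Balance: K_1 − x×(3.38 − 2.95) = K_2, so x = (K_1 − K_2)/(3.38 − 2.95) = 9.03006/0.43 = 21 km.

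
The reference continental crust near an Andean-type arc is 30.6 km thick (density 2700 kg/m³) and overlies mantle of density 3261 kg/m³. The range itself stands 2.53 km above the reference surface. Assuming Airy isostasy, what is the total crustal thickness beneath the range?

45.3 km

Root depth r = h ρ_c / (ρ_m − ρ_c) = 2.53 km × 2700 / 561 = 12.18 km.
Total thickness = T + h + r = 30.6 km + 2.53 km + 12.18 km = 45.3 km.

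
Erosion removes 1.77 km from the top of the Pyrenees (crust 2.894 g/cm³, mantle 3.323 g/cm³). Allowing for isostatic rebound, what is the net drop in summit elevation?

0.229 km

Rebound u = e ρ_c/ρ_m = 1.77 km × 2.894/3.323 = 1.541 km.
Net surface drop = e − u = 1.77 km − 1.541 km = e (ρ_m − ρ_c)/ρ_m = 0.229 km.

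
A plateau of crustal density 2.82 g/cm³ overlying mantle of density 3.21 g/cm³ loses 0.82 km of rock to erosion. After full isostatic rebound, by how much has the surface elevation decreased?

0.0996 km

Rebound u = e ρ_c/ρ_m = 0.82 km × 2.82/3.21 = 0.7204 km.
Net surface drop = e − u = 0.82 km − 0.7204 km = e (ρ_m − ρ_c)/ρ_m = 0.0996 km.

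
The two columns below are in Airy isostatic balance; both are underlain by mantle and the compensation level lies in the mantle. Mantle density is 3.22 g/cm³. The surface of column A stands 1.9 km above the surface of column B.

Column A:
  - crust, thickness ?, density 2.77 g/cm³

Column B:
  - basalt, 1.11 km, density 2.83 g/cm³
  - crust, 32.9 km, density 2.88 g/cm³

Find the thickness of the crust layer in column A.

39.4 km

Take the compensation level at the base of the deeper column (depth z_c below the surface of column A) and equate Σ ρ_i t_i down to z_c; mantle fills any gap and the z_c terms cancel.
Column A: x×2.77 + (z_c − 0 − x)×3.22
Column B: 1.9×0 + 1.11×2.83 + 32.9×2.88 + (z_c − 1.9 − 34.01)×3.22
The z_c×3.22 term appears on both sides and cancels. Collect the known terms of each column as K = Σ(ρt)_known − 3.22 × (depth of known layers): K_A = 0 − 3.22×0 = 0; K_B = 97.8933 − 3.22×(1.9 + 34.01) = −17.7369.
Balance: K_A − x×(3.22 − 2.77) = K_B, so x = (K_A − K_B)/(3.22 − 2.77) = 17.7369/0.45 = 39.4 km.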